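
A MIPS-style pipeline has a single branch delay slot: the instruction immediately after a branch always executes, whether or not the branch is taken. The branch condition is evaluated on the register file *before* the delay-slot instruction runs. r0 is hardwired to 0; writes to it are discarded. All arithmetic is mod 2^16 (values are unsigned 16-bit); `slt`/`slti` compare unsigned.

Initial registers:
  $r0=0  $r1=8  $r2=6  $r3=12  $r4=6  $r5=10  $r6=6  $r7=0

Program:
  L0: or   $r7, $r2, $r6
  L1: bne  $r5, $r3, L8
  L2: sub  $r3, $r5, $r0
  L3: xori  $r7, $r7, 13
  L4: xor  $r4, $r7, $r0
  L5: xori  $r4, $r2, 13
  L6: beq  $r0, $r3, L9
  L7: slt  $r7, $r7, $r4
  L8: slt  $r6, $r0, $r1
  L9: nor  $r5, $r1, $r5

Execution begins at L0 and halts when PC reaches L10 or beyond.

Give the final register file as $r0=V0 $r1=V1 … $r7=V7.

PC=0  or   $r7, $r2, $r6     | $r0=0 $r1=8 $r2=6 $r3=12 $r4=6 $r5=10 $r6=6 $r7=6
PC=1  bne  $r5, $r3, L8      | $r0=0 $r1=8 $r2=6 $r3=12 $r4=6 $r5=10 $r6=6 $r7=6  [TAKEN]
PC=2  sub  $r3, $r5, $r0     | $r0=0 $r1=8 $r2=6 $r3=10 $r4=6 $r5=10 $r6=6 $r7=6
PC=8  slt  $r6, $r0, $r1     | $r0=0 $r1=8 $r2=6 $r3=10 $r4=6 $r5=10 $r6=1 $r7=6
PC=9  nor  $r5, $r1, $r5     | $r0=0 $r1=8 $r2=6 $r3=10 $r4=6 $r5=65525 $r6=1 $r7=6

$r0=0 $r1=8 $r2=6 $r3=10 $r4=6 $r5=65525 $r6=1 $r7=6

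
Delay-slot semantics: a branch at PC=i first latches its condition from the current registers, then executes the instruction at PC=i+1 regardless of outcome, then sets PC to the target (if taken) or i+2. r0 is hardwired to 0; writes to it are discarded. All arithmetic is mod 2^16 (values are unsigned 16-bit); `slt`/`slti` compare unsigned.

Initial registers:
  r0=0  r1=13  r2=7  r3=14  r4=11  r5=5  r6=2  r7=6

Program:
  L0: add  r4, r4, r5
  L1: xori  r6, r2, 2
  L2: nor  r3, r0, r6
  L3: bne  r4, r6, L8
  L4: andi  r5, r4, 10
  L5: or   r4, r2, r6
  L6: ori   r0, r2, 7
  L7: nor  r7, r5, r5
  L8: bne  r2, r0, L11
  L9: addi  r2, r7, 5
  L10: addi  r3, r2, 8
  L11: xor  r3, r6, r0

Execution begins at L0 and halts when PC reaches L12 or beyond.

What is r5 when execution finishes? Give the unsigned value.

0

PC=0  add  r4, r4, r5        | r0=0 r1=13 r2=7 r3=14 r4=16 r5=5 r6=2 r7=6
PC=1  xori  r6, r2, 2        | r0=0 r1=13 r2=7 r3=14 r4=16 r5=5 r6=5 r7=6
PC=2  nor  r3, r0, r6        | r0=0 r1=13 r2=7 r3=65530 r4=16 r5=5 r6=5 r7=6
PC=3  bne  r4, r6, L8        | r0=0 r1=13 r2=7 r3=65530 r4=16 r5=5 r6=5 r7=6  [TAKEN]
PC=4  andi  r5, r4, 10       | r0=0 r1=13 r2=7 r3=65530 r4=16 r5=0 r6=5 r7=6
PC=8  bne  r2, r0, L11       | r0=0 r1=13 r2=7 r3=65530 r4=16 r5=0 r6=5 r7=6  [TAKEN]
PC=9  addi  r2, r7, 5        | r0=0 r1=13 r2=11 r3=65530 r4=16 r5=0 r6=5 r7=6
PC=11 xor  r3, r6, r0        | r0=0 r1=13 r2=11 r3=5 r4=16 r5=0 r6=5 r7=6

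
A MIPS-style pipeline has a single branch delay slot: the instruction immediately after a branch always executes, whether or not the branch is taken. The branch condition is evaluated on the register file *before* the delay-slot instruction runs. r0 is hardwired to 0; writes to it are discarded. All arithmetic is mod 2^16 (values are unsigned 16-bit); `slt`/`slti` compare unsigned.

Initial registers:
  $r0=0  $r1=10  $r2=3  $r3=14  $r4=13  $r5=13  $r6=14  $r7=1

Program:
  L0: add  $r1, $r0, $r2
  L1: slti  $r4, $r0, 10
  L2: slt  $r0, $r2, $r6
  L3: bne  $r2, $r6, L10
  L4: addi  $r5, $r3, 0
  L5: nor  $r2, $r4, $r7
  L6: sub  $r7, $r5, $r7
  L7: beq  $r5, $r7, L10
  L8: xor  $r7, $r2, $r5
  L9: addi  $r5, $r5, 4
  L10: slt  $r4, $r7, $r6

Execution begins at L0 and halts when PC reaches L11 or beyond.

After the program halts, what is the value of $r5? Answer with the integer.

#0 add  $r1, $r0, $r2 ; 0/3/3/14/13/13/14/1
#1 slti  $r4, $r0, 10 ; 0/3/3/14/1/13/14/1
#2 slt  $r0, $r2, $r6 ; 0/3/3/14/1/13/14/1
#3 bne  $r2, $r6, L10 ; 0/3/3/14/1/13/14/1 ; →target
#4 addi  $r5, $r3, 0 ; 0/3/3/14/1/14/14/1
#10 slt  $r4, $r7, $r6 ; 0/3/3/14/1/14/14/1

14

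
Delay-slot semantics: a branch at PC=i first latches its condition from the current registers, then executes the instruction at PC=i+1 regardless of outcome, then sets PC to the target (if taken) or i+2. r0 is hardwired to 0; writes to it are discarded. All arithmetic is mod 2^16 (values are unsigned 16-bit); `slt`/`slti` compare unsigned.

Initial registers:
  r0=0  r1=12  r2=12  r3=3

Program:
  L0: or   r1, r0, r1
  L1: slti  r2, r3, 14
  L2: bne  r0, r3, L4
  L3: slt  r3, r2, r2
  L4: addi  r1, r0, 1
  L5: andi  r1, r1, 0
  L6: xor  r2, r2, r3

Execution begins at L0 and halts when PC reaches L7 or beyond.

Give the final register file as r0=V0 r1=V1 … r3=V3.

r0=0 r1=0 r2=1 r3=0

PC=0  or   r1, r0, r1        | r0=0 r1=12 r2=12 r3=3
PC=1  slti  r2, r3, 14       | r0=0 r1=12 r2=1 r3=3
PC=2  bne  r0, r3, L4        | r0=0 r1=12 r2=1 r3=3  [TAKEN]
PC=3  slt  r3, r2, r2        | r0=0 r1=12 r2=1 r3=0
PC=4  addi  r1, r0, 1        | r0=0 r1=1 r2=1 r3=0
PC=5  andi  r1, r1, 0        | r0=0 r1=0 r2=1 r3=0
PC=6  xor  r2, r2, r3        | r0=0 r1=0 r2=1 r3=0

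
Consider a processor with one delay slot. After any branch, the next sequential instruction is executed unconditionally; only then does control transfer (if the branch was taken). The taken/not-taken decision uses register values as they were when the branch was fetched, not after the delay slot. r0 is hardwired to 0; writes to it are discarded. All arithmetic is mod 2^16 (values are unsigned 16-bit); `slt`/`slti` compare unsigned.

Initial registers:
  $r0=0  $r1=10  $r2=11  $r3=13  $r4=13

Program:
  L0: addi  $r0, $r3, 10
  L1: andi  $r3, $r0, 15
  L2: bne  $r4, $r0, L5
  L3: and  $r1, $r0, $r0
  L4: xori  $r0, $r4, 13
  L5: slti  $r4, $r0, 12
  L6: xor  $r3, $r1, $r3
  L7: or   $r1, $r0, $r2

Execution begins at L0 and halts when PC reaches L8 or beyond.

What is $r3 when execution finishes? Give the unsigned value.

PC=0  addi  $r0, $r3, 10     | $r0=0 $r1=10 $r2=11 $r3=13 $r4=13
PC=1  andi  $r3, $r0, 15     | $r0=0 $r1=10 $r2=11 $r3=0 $r4=13
PC=2  bne  $r4, $r0, L5      | $r0=0 $r1=10 $r2=11 $r3=0 $r4=13  [TAKEN]
PC=3  and  $r1, $r0, $r0     | $r0=0 $r1=0 $r2=11 $r3=0 $r4=13
PC=5  slti  $r4, $r0, 12     | $r0=0 $r1=0 $r2=11 $r3=0 $r4=1
PC=6  xor  $r3, $r1, $r3     | $r0=0 $r1=0 $r2=11 $r3=0 $r4=1
PC=7  or   $r1, $r0, $r2     | $r0=0 $r1=11 $r2=11 $r3=0 $r4=1

0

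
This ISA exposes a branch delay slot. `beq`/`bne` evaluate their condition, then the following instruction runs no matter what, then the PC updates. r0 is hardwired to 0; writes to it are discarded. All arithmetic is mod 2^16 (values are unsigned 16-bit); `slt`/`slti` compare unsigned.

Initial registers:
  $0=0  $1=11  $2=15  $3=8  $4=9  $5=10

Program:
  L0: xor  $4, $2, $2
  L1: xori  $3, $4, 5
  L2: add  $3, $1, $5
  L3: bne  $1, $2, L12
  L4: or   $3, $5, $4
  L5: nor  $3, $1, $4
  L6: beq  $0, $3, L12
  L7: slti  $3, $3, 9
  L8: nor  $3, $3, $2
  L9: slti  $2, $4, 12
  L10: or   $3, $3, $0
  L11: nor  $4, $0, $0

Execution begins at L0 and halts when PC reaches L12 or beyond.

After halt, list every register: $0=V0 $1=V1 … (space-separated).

PC=0  xor  $4, $2, $2        | $0=0 $1=11 $2=15 $3=8 $4=0 $5=10
PC=1  xori  $3, $4, 5        | $0=0 $1=11 $2=15 $3=5 $4=0 $5=10
PC=2  add  $3, $1, $5        | $0=0 $1=11 $2=15 $3=21 $4=0 $5=10
PC=3  bne  $1, $2, L12       | $0=0 $1=11 $2=15 $3=21 $4=0 $5=10  [TAKEN]
PC=4  or   $3, $5, $4        | $0=0 $1=11 $2=15 $3=10 $4=0 $5=10

$0=0 $1=11 $2=15 $3=10 $4=0 $5=10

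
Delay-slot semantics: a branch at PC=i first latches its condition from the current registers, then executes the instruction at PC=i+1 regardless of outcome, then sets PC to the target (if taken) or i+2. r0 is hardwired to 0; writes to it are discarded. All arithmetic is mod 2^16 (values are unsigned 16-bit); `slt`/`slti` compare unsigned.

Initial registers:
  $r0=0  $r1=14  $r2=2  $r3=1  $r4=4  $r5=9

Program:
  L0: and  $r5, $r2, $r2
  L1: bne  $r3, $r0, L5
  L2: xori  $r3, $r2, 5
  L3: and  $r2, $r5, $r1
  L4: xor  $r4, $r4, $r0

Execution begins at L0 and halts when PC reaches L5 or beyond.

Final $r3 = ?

7

  step pc=0: and  $r5, $r2, $r2  regs=(0,14,2,1,4,2)
  step pc=1: bne  $r3, $r0, L5  cond=T  regs=(0,14,2,1,4,2)
  step pc=2: xori  $r3, $r2, 5  regs=(0,14,2,7,4,2)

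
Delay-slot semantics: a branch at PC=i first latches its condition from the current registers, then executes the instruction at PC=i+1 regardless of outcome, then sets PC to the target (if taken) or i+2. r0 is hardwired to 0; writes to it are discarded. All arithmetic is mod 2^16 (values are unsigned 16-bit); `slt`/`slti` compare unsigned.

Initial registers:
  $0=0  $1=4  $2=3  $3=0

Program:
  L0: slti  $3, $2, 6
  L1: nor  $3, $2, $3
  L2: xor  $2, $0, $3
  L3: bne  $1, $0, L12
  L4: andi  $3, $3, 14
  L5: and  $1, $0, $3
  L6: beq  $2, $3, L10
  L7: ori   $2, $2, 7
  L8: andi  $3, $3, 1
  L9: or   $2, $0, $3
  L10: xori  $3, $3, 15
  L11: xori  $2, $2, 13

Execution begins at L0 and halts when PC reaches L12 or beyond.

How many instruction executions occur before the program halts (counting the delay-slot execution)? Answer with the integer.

  step pc=0: slti  $3, $2, 6  regs=(0,4,3,1)
  step pc=1: nor  $3, $2, $3  regs=(0,4,3,65532)
  step pc=2: xor  $2, $0, $3  regs=(0,4,65532,65532)
  step pc=3: bne  $1, $0, L12  cond=T  regs=(0,4,65532,65532)
  step pc=4: andi  $3, $3, 14  regs=(0,4,65532,12)

5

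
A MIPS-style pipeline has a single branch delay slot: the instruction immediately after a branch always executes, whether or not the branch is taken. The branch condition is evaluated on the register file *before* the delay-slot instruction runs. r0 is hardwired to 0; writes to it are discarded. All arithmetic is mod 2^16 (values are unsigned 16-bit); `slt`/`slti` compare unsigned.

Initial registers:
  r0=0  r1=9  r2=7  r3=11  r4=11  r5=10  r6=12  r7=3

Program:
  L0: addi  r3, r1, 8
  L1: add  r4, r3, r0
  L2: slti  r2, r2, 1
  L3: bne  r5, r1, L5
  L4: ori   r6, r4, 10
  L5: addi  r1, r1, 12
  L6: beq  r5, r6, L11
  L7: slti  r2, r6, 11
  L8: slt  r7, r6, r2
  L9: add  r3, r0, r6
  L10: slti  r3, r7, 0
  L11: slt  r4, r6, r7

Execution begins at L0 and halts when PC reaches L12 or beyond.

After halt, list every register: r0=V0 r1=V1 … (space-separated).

[0] addi  r3, r1, 8  →  {r0:0, r1:9, r2:7, r3:17, r4:11, r5:10, r6:12, r7:3}
[1] add  r4, r3, r0  →  {r0:0, r1:9, r2:7, r3:17, r4:17, r5:10, r6:12, r7:3}
[2] slti  r2, r2, 1  →  {r0:0, r1:9, r2:0, r3:17, r4:17, r5:10, r6:12, r7:3}
[3] bne  r5, r1, L5  →  {r0:0, r1:9, r2:0, r3:17, r4:17, r5:10, r6:12, r7:3}  ⟨branch taken⟩
[4] ori   r6, r4, 10  →  {r0:0, r1:9, r2:0, r3:17, r4:17, r5:10, r6:27, r7:3}
[5] addi  r1, r1, 12  →  {r0:0, r1:21, r2:0, r3:17, r4:17, r5:10, r6:27, r7:3}
[6] beq  r5, r6, L11  →  {r0:0, r1:21, r2:0, r3:17, r4:17, r5:10, r6:27, r7:3}  ⟨branch fallthrough⟩
[7] slti  r2, r6, 11  →  {r0:0, r1:21, r2:0, r3:17, r4:17, r5:10, r6:27, r7:3}
[8] slt  r7, r6, r2  →  {r0:0, r1:21, r2:0, r3:17, r4:17, r5:10, r6:27, r7:0}
[9] add  r3, r0, r6  →  {r0:0, r1:21, r2:0, r3:27, r4:17, r5:10, r6:27, r7:0}
[10] slti  r3, r7, 0  →  {r0:0, r1:21, r2:0, r3:0, r4:17, r5:10, r6:27, r7:0}
[11] slt  r4, r6, r7  →  {r0:0, r1:21, r2:0, r3:0, r4:0, r5:10, r6:27, r7:0}

r0=0 r1=21 r2=0 r3=0 r4=0 r5=10 r6=27 r7=0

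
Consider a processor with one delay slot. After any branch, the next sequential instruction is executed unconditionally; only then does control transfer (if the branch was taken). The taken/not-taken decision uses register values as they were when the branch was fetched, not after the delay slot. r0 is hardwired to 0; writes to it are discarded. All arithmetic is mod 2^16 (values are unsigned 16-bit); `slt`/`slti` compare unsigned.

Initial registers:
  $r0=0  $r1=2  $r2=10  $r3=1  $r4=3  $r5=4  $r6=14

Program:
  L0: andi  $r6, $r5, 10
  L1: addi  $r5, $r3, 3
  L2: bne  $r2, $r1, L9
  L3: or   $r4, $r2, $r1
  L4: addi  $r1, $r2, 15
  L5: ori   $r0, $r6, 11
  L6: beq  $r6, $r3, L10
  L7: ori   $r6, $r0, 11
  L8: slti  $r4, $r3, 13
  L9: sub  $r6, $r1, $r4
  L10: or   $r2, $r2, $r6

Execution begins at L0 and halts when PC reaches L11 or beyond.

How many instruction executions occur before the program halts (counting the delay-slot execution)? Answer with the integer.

#0 andi  $r6, $r5, 10 ; 0/2/10/1/3/4/0
#1 addi  $r5, $r3, 3 ; 0/2/10/1/3/4/0
#2 bne  $r2, $r1, L9 ; 0/2/10/1/3/4/0 ; →target
#3 or   $r4, $r2, $r1 ; 0/2/10/1/10/4/0
#9 sub  $r6, $r1, $r4 ; 0/2/10/1/10/4/65528
#10 or   $r2, $r2, $r6 ; 0/2/65530/1/10/4/65528

6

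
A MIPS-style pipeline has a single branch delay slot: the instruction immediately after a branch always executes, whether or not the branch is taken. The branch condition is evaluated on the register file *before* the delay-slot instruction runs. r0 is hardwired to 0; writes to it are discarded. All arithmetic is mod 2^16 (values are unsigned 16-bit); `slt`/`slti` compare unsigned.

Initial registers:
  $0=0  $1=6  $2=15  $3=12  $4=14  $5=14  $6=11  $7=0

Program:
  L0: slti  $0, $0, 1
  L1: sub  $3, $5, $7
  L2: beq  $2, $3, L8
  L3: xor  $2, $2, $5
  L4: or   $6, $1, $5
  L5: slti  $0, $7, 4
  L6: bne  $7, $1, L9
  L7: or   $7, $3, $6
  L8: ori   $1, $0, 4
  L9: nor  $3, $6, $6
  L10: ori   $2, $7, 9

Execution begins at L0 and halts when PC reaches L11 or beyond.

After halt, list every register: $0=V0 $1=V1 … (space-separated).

  step pc=0: slti  $0, $0, 1  regs=(0,6,15,12,14,14,11,0)
  step pc=1: sub  $3, $5, $7  regs=(0,6,15,14,14,14,11,0)
  step pc=2: beq  $2, $3, L8  cond=F  regs=(0,6,15,14,14,14,11,0)
  step pc=3: xor  $2, $2, $5  regs=(0,6,1,14,14,14,11,0)
  step pc=4: or   $6, $1, $5  regs=(0,6,1,14,14,14,14,0)
  step pc=5: slti  $0, $7, 4  regs=(0,6,1,14,14,14,14,0)
  step pc=6: bne  $7, $1, L9  cond=T  regs=(0,6,1,14,14,14,14,0)
  step pc=7: or   $7, $3, $6  regs=(0,6,1,14,14,14,14,14)
  step pc=9: nor  $3, $6, $6  regs=(0,6,1,65521,14,14,14,14)
  step pc=10: ori   $2, $7, 9  regs=(0,6,15,65521,14,14,14,14)

$0=0 $1=6 $2=15 $3=65521 $4=14 $5=14 $6=14 $7=14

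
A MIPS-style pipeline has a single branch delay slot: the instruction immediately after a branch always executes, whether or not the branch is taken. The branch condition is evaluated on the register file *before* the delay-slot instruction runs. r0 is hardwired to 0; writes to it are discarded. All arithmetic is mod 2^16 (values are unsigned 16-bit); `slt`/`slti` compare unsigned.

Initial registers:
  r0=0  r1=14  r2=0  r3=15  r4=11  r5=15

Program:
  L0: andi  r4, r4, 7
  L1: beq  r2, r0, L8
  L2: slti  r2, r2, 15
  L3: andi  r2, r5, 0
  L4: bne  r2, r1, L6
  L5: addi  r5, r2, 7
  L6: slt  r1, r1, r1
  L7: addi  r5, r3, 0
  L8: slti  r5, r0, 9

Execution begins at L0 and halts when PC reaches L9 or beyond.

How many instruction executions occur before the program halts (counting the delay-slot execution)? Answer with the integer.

[0] andi  r4, r4, 7  →  {r0:0, r1:14, r2:0, r3:15, r4:3, r5:15}
[1] beq  r2, r0, L8  →  {r0:0, r1:14, r2:0, r3:15, r4:3, r5:15}  ⟨branch taken⟩
[2] slti  r2, r2, 15  →  {r0:0, r1:14, r2:1, r3:15, r4:3, r5:15}
[8] slti  r5, r0, 9  →  {r0:0, r1:14, r2:1, r3:15, r4:3, r5:1}

4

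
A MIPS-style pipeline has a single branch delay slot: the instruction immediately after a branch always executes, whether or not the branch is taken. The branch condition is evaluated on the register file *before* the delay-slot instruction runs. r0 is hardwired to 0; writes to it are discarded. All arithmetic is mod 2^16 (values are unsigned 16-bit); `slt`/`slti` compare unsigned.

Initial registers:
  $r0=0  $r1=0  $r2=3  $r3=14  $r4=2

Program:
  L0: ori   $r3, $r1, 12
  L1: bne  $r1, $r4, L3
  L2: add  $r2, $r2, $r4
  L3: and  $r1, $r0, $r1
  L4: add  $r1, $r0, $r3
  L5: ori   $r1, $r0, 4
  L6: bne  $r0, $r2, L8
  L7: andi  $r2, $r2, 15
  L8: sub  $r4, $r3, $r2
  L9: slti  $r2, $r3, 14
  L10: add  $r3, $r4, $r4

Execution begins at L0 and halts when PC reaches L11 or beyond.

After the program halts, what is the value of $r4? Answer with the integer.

7

PC=0  ori   $r3, $r1, 12     | $r0=0 $r1=0 $r2=3 $r3=12 $r4=2
PC=1  bne  $r1, $r4, L3      | $r0=0 $r1=0 $r2=3 $r3=12 $r4=2  [TAKEN]
PC=2  add  $r2, $r2, $r4     | $r0=0 $r1=0 $r2=5 $r3=12 $r4=2
PC=3  and  $r1, $r0, $r1     | $r0=0 $r1=0 $r2=5 $r3=12 $r4=2
PC=4  add  $r1, $r0, $r3     | $r0=0 $r1=12 $r2=5 $r3=12 $r4=2
PC=5  ori   $r1, $r0, 4      | $r0=0 $r1=4 $r2=5 $r3=12 $r4=2
PC=6  bne  $r0, $r2, L8      | $r0=0 $r1=4 $r2=5 $r3=12 $r4=2  [TAKEN]
PC=7  andi  $r2, $r2, 15     | $r0=0 $r1=4 $r2=5 $r3=12 $r4=2
PC=8  sub  $r4, $r3, $r2     | $r0=0 $r1=4 $r2=5 $r3=12 $r4=7
PC=9  slti  $r2, $r3, 14     | $r0=0 $r1=4 $r2=1 $r3=12 $r4=7
PC=10 add  $r3, $r4, $r4     | $r0=0 $r1=4 $r2=1 $r3=14 $r4=7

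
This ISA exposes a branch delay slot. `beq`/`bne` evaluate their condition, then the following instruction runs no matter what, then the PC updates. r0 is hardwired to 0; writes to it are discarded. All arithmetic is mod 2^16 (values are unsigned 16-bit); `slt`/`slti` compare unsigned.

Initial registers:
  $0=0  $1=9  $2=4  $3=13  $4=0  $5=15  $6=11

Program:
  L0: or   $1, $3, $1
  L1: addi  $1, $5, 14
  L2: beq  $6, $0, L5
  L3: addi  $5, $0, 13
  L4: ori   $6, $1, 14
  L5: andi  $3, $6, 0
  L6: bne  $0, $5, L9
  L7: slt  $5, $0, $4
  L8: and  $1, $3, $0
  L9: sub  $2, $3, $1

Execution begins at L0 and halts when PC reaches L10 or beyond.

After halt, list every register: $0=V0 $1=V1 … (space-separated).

[0] or   $1, $3, $1  →  {$0:0, $1:13, $2:4, $3:13, $4:0, $5:15, $6:11}
[1] addi  $1, $5, 14  →  {$0:0, $1:29, $2:4, $3:13, $4:0, $5:15, $6:11}
[2] beq  $6, $0, L5  →  {$0:0, $1:29, $2:4, $3:13, $4:0, $5:15, $6:11}  ⟨branch fallthrough⟩
[3] addi  $5, $0, 13  →  {$0:0, $1:29, $2:4, $3:13, $4:0, $5:13, $6:11}
[4] ori   $6, $1, 14  →  {$0:0, $1:29, $2:4, $3:13, $4:0, $5:13, $6:31}
[5] andi  $3, $6, 0  →  {$0:0, $1:29, $2:4, $3:0, $4:0, $5:13, $6:31}
[6] bne  $0, $5, L9  →  {$0:0, $1:29, $2:4, $3:0, $4:0, $5:13, $6:31}  ⟨branch taken⟩
[7] slt  $5, $0, $4  →  {$0:0, $1:29, $2:4, $3:0, $4:0, $5:0, $6:31}
[9] sub  $2, $3, $1  →  {$0:0, $1:29, $2:65507, $3:0, $4:0, $5:0, $6:31}

$0=0 $1=29 $2=65507 $3=0 $4=0 $5=0 $6=31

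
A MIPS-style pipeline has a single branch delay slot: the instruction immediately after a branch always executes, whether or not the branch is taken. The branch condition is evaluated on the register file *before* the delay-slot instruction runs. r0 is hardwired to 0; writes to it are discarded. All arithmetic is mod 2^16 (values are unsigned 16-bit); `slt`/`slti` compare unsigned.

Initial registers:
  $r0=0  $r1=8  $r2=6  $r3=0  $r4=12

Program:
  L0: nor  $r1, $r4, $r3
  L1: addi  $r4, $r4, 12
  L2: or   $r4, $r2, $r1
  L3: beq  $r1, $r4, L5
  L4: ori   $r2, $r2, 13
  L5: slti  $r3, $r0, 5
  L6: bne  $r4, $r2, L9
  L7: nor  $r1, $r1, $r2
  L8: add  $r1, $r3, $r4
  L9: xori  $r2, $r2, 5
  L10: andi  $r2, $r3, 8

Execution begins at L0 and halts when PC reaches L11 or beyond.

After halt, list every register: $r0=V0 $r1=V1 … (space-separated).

$r0=0 $r1=0 $r2=0 $r3=1 $r4=65527

[0] nor  $r1, $r4, $r3  →  {$r0:0, $r1:65523, $r2:6, $r3:0, $r4:12}
[1] addi  $r4, $r4, 12  →  {$r0:0, $r1:65523, $r2:6, $r3:0, $r4:24}
[2] or   $r4, $r2, $r1  →  {$r0:0, $r1:65523, $r2:6, $r3:0, $r4:65527}
[3] beq  $r1, $r4, L5  →  {$r0:0, $r1:65523, $r2:6, $r3:0, $r4:65527}  ⟨branch fallthrough⟩
[4] ori   $r2, $r2, 13  →  {$r0:0, $r1:65523, $r2:15, $r3:0, $r4:65527}
[5] slti  $r3, $r0, 5  →  {$r0:0, $r1:65523, $r2:15, $r3:1, $r4:65527}
[6] bne  $r4, $r2, L9  →  {$r0:0, $r1:65523, $r2:15, $r3:1, $r4:65527}  ⟨branch taken⟩
[7] nor  $r1, $r1, $r2  →  {$r0:0, $r1:0, $r2:15, $r3:1, $r4:65527}
[9] xori  $r2, $r2, 5  →  {$r0:0, $r1:0, $r2:10, $r3:1, $r4:65527}
[10] andi  $r2, $r3, 8  →  {$r0:0, $r1:0, $r2:0, $r3:1, $r4:65527}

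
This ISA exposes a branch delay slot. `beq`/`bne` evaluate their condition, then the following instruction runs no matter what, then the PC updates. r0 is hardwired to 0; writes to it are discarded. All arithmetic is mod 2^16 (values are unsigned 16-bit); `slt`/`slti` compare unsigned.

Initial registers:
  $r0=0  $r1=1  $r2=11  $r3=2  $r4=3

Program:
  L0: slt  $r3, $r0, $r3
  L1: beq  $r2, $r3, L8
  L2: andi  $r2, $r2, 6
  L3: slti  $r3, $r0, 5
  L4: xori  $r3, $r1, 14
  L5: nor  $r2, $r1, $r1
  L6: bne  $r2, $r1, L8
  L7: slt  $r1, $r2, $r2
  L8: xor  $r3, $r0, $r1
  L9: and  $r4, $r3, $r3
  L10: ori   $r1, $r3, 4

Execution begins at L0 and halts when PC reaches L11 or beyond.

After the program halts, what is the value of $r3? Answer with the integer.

PC=0  slt  $r3, $r0, $r3     | $r0=0 $r1=1 $r2=11 $r3=1 $r4=3
PC=1  beq  $r2, $r3, L8      | $r0=0 $r1=1 $r2=11 $r3=1 $r4=3  [not taken]
PC=2  andi  $r2, $r2, 6      | $r0=0 $r1=1 $r2=2 $r3=1 $r4=3
PC=3  slti  $r3, $r0, 5      | $r0=0 $r1=1 $r2=2 $r3=1 $r4=3
PC=4  xori  $r3, $r1, 14     | $r0=0 $r1=1 $r2=2 $r3=15 $r4=3
PC=5  nor  $r2, $r1, $r1     | $r0=0 $r1=1 $r2=65534 $r3=15 $r4=3
PC=6  bne  $r2, $r1, L8      | $r0=0 $r1=1 $r2=65534 $r3=15 $r4=3  [TAKEN]
PC=7  slt  $r1, $r2, $r2     | $r0=0 $r1=0 $r2=65534 $r3=15 $r4=3
PC=8  xor  $r3, $r0, $r1     | $r0=0 $r1=0 $r2=65534 $r3=0 $r4=3
PC=9  and  $r4, $r3, $r3     | $r0=0 $r1=0 $r2=65534 $r3=0 $r4=0
PC=10 ori   $r1, $r3, 4      | $r0=0 $r1=4 $r2=65534 $r3=0 $r4=0

0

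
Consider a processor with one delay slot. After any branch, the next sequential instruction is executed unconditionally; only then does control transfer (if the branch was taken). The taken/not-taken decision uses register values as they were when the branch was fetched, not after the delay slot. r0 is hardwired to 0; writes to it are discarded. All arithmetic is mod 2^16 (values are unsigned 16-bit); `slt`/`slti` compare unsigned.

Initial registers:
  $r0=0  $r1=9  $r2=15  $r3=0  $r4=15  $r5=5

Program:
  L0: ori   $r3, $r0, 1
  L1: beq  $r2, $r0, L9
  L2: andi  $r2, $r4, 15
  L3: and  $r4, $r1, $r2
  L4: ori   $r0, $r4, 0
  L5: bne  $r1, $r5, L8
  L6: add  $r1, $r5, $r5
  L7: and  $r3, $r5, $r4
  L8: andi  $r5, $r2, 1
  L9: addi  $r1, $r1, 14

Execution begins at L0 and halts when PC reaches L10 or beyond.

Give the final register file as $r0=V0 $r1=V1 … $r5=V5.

$r0=0 $r1=24 $r2=15 $r3=1 $r4=9 $r5=1

PC=0  ori   $r3, $r0, 1      | $r0=0 $r1=9 $r2=15 $r3=1 $r4=15 $r5=5
PC=1  beq  $r2, $r0, L9      | $r0=0 $r1=9 $r2=15 $r3=1 $r4=15 $r5=5  [not taken]
PC=2  andi  $r2, $r4, 15     | $r0=0 $r1=9 $r2=15 $r3=1 $r4=15 $r5=5
PC=3  and  $r4, $r1, $r2     | $r0=0 $r1=9 $r2=15 $r3=1 $r4=9 $r5=5
PC=4  ori   $r0, $r4, 0      | $r0=0 $r1=9 $r2=15 $r3=1 $r4=9 $r5=5
PC=5  bne  $r1, $r5, L8      | $r0=0 $r1=9 $r2=15 $r3=1 $r4=9 $r5=5  [TAKEN]
PC=6  add  $r1, $r5, $r5     | $r0=0 $r1=10 $r2=15 $r3=1 $r4=9 $r5=5
PC=8  andi  $r5, $r2, 1      | $r0=0 $r1=10 $r2=15 $r3=1 $r4=9 $r5=1
PC=9  addi  $r1, $r1, 14     | $r0=0 $r1=24 $r2=15 $r3=1 $r4=9 $r5=1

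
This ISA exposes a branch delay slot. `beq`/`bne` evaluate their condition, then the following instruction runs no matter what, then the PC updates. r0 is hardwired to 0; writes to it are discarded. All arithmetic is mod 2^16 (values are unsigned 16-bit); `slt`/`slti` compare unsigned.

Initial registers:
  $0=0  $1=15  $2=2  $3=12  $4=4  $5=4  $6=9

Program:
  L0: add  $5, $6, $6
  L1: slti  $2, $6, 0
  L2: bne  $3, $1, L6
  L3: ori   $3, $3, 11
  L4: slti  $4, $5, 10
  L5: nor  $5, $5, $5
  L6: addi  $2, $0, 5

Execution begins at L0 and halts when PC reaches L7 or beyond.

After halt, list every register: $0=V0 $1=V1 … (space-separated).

$0=0 $1=15 $2=5 $3=15 $4=4 $5=18 $6=9

  step pc=0: add  $5, $6, $6  regs=(0,15,2,12,4,18,9)
  step pc=1: slti  $2, $6, 0  regs=(0,15,0,12,4,18,9)
  step pc=2: bne  $3, $1, L6  cond=T  regs=(0,15,0,12,4,18,9)
  step pc=3: ori   $3, $3, 11  regs=(0,15,0,15,4,18,9)
  step pc=6: addi  $2, $0, 5  regs=(0,15,5,15,4,18,9)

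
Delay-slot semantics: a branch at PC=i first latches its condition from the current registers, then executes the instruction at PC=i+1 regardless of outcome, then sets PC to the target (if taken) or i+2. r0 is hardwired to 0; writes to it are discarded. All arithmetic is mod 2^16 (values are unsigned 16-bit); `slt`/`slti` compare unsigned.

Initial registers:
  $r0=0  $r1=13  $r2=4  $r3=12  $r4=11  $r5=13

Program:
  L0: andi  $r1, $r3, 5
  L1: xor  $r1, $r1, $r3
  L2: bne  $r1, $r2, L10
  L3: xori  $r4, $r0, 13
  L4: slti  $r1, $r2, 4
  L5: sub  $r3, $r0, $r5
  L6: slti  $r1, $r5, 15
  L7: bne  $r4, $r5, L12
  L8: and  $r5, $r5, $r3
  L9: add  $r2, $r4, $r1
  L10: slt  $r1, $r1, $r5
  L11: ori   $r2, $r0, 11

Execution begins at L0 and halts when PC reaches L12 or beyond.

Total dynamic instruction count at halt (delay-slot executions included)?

#0 andi  $r1, $r3, 5 ; 0/4/4/12/11/13
#1 xor  $r1, $r1, $r3 ; 0/8/4/12/11/13
#2 bne  $r1, $r2, L10 ; 0/8/4/12/11/13 ; →target
#3 xori  $r4, $r0, 13 ; 0/8/4/12/13/13
#10 slt  $r1, $r1, $r5 ; 0/1/4/12/13/13
#11 ori   $r2, $r0, 11 ; 0/1/11/12/13/13

6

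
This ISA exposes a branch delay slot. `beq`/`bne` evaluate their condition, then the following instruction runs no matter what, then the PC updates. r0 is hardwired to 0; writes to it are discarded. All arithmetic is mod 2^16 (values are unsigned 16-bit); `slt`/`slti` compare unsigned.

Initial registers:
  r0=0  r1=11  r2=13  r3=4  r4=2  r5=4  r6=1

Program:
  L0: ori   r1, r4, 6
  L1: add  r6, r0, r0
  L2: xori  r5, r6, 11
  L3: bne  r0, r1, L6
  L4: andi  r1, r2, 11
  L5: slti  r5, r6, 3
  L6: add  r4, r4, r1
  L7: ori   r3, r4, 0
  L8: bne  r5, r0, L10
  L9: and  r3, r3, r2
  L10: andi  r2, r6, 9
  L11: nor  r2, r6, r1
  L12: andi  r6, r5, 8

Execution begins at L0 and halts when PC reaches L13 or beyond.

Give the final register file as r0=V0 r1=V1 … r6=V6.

r0=0 r1=9 r2=65526 r3=9 r4=11 r5=11 r6=8

[0] ori   r1, r4, 6  →  {r0:0, r1:6, r2:13, r3:4, r4:2, r5:4, r6:1}
[1] add  r6, r0, r0  →  {r0:0, r1:6, r2:13, r3:4, r4:2, r5:4, r6:0}
[2] xori  r5, r6, 11  →  {r0:0, r1:6, r2:13, r3:4, r4:2, r5:11, r6:0}
[3] bne  r0, r1, L6  →  {r0:0, r1:6, r2:13, r3:4, r4:2, r5:11, r6:0}  ⟨branch taken⟩
[4] andi  r1, r2, 11  →  {r0:0, r1:9, r2:13, r3:4, r4:2, r5:11, r6:0}
[6] add  r4, r4, r1  →  {r0:0, r1:9, r2:13, r3:4, r4:11, r5:11, r6:0}
[7] ori   r3, r4, 0  →  {r0:0, r1:9, r2:13, r3:11, r4:11, r5:11, r6:0}
[8] bne  r5, r0, L10  →  {r0:0, r1:9, r2:13, r3:11, r4:11, r5:11, r6:0}  ⟨branch taken⟩
[9] and  r3, r3, r2  →  {r0:0, r1:9, r2:13, r3:9, r4:11, r5:11, r6:0}
[10] andi  r2, r6, 9  →  {r0:0, r1:9, r2:0, r3:9, r4:11, r5:11, r6:0}
[11] nor  r2, r6, r1  →  {r0:0, r1:9, r2:65526, r3:9, r4:11, r5:11, r6:0}
[12] andi  r6, r5, 8  →  {r0:0, r1:9, r2:65526, r3:9, r4:11, r5:11, r6:8}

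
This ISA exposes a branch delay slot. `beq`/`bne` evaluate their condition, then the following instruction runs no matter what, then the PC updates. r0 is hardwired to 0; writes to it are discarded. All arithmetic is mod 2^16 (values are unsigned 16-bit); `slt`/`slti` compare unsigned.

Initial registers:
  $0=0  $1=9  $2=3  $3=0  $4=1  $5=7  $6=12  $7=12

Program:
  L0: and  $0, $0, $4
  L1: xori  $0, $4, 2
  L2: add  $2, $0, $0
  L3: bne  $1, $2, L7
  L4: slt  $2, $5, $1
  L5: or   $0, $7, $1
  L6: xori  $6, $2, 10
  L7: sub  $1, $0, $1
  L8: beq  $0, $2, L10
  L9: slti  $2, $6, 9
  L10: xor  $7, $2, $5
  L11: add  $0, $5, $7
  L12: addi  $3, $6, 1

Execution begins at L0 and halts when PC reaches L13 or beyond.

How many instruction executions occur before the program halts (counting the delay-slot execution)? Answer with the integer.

#0 and  $0, $0, $4 ; 0/9/3/0/1/7/12/12
#1 xori  $0, $4, 2 ; 0/9/3/0/1/7/12/12
#2 add  $2, $0, $0 ; 0/9/0/0/1/7/12/12
#3 bne  $1, $2, L7 ; 0/9/0/0/1/7/12/12 ; →target
#4 slt  $2, $5, $1 ; 0/9/1/0/1/7/12/12
#7 sub  $1, $0, $1 ; 0/65527/1/0/1/7/12/12
#8 beq  $0, $2, L10 ; 0/65527/1/0/1/7/12/12 ; →fallthru
#9 slti  $2, $6, 9 ; 0/65527/0/0/1/7/12/12
#10 xor  $7, $2, $5 ; 0/65527/0/0/1/7/12/7
#11 add  $0, $5, $7 ; 0/65527/0/0/1/7/12/7
#12 addi  $3, $6, 1 ; 0/65527/0/13/1/7/12/7

11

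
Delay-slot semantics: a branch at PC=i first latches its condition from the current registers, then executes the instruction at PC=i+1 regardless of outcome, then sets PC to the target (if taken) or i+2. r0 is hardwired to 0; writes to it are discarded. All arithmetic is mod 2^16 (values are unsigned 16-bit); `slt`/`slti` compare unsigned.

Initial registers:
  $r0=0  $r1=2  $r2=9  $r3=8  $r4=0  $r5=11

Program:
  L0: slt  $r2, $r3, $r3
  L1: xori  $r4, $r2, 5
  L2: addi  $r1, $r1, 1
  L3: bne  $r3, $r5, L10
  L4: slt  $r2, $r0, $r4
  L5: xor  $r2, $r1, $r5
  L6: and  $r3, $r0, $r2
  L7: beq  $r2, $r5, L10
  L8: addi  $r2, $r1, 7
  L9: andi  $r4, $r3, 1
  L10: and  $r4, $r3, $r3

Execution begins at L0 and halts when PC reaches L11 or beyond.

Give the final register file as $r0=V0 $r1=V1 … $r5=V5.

$r0=0 $r1=3 $r2=1 $r3=8 $r4=8 $r5=11

#0 slt  $r2, $r3, $r3 ; 0/2/0/8/0/11
#1 xori  $r4, $r2, 5 ; 0/2/0/8/5/11
#2 addi  $r1, $r1, 1 ; 0/3/0/8/5/11
#3 bne  $r3, $r5, L10 ; 0/3/0/8/5/11 ; →target
#4 slt  $r2, $r0, $r4 ; 0/3/1/8/5/11
#10 and  $r4, $r3, $r3 ; 0/3/1/8/8/11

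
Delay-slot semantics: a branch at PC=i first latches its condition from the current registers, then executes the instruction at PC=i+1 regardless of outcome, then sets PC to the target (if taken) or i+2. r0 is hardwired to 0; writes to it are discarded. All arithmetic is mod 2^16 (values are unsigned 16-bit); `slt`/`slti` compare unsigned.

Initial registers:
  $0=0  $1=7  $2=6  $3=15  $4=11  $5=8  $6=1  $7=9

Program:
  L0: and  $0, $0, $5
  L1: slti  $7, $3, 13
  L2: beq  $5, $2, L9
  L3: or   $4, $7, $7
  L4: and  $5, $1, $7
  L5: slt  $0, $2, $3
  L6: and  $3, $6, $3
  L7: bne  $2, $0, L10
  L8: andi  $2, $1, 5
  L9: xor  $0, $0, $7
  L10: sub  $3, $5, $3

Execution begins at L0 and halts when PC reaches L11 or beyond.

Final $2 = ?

5

  step pc=0: and  $0, $0, $5  regs=(0,7,6,15,11,8,1,9)
  step pc=1: slti  $7, $3, 13  regs=(0,7,6,15,11,8,1,0)
  step pc=2: beq  $5, $2, L9  cond=F  regs=(0,7,6,15,11,8,1,0)
  step pc=3: or   $4, $7, $7  regs=(0,7,6,15,0,8,1,0)
  step pc=4: and  $5, $1, $7  regs=(0,7,6,15,0,0,1,0)
  step pc=5: slt  $0, $2, $3  regs=(0,7,6,15,0,0,1,0)
  step pc=6: and  $3, $6, $3  regs=(0,7,6,1,0,0,1,0)
  step pc=7: bne  $2, $0, L10  cond=T  regs=(0,7,6,1,0,0,1,0)
  step pc=8: andi  $2, $1, 5  regs=(0,7,5,1,0,0,1,0)
  step pc=10: sub  $3, $5, $3  regs=(0,7,5,65535,0,0,1,0)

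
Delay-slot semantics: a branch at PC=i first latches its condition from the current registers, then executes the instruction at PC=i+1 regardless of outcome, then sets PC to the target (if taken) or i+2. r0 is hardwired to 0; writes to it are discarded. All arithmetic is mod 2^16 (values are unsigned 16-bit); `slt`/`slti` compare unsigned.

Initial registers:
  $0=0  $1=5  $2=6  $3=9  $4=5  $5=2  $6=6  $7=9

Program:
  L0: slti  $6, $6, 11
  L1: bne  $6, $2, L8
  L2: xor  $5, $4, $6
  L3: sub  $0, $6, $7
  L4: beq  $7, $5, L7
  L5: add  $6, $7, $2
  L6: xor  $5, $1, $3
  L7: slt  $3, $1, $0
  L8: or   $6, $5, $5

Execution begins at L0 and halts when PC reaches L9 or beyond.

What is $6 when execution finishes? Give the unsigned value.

[0] slti  $6, $6, 11  →  {$0:0, $1:5, $2:6, $3:9, $4:5, $5:2, $6:1, $7:9}
[1] bne  $6, $2, L8  →  {$0:0, $1:5, $2:6, $3:9, $4:5, $5:2, $6:1, $7:9}  ⟨branch taken⟩
[2] xor  $5, $4, $6  →  {$0:0, $1:5, $2:6, $3:9, $4:5, $5:4, $6:1, $7:9}
[8] or   $6, $5, $5  →  {$0:0, $1:5, $2:6, $3:9, $4:5, $5:4, $6:4, $7:9}

4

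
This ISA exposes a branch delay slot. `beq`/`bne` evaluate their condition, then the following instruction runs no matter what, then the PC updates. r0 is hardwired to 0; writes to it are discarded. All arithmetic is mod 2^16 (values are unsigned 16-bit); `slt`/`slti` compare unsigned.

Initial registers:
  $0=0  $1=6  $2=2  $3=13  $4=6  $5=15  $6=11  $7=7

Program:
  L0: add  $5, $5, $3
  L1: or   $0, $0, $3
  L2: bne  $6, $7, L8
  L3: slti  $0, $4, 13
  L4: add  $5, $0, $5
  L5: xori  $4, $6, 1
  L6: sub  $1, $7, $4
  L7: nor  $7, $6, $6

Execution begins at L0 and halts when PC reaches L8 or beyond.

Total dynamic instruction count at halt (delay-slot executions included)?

  step pc=0: add  $5, $5, $3  regs=(0,6,2,13,6,28,11,7)
  step pc=1: or   $0, $0, $3  regs=(0,6,2,13,6,28,11,7)
  step pc=2: bne  $6, $7, L8  cond=T  regs=(0,6,2,13,6,28,11,7)
  step pc=3: slti  $0, $4, 13  regs=(0,6,2,13,6,28,11,7)

4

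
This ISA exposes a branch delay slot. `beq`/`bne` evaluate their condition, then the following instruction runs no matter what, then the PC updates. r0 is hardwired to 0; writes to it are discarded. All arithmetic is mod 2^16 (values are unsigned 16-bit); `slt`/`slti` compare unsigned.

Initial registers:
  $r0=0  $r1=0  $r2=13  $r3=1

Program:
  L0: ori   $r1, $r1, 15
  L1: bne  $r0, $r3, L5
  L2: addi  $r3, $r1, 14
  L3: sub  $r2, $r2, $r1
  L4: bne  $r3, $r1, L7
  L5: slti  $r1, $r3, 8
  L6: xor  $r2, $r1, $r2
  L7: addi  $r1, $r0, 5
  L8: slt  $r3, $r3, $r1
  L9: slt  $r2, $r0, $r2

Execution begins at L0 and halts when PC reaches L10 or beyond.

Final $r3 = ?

PC=0  ori   $r1, $r1, 15     | $r0=0 $r1=15 $r2=13 $r3=1
PC=1  bne  $r0, $r3, L5      | $r0=0 $r1=15 $r2=13 $r3=1  [TAKEN]
PC=2  addi  $r3, $r1, 14     | $r0=0 $r1=15 $r2=13 $r3=29
PC=5  slti  $r1, $r3, 8      | $r0=0 $r1=0 $r2=13 $r3=29
PC=6  xor  $r2, $r1, $r2     | $r0=0 $r1=0 $r2=13 $r3=29
PC=7  addi  $r1, $r0, 5      | $r0=0 $r1=5 $r2=13 $r3=29
PC=8  slt  $r3, $r3, $r1     | $r0=0 $r1=5 $r2=13 $r3=0
PC=9  slt  $r2, $r0, $r2     | $r0=0 $r1=5 $r2=1 $r3=0

0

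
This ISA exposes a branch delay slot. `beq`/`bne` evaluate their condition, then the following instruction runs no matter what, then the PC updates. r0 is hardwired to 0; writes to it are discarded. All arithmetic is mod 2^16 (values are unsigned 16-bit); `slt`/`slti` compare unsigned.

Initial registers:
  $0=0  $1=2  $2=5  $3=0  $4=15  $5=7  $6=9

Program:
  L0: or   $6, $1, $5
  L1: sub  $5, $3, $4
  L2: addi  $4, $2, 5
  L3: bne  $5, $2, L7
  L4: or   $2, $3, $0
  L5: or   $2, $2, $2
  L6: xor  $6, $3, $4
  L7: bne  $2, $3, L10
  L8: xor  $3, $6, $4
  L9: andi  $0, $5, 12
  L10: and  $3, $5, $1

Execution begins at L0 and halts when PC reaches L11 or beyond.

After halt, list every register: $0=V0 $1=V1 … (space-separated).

#0 or   $6, $1, $5 ; 0/2/5/0/15/7/7
#1 sub  $5, $3, $4 ; 0/2/5/0/15/65521/7
#2 addi  $4, $2, 5 ; 0/2/5/0/10/65521/7
#3 bne  $5, $2, L7 ; 0/2/5/0/10/65521/7 ; →target
#4 or   $2, $3, $0 ; 0/2/0/0/10/65521/7
#7 bne  $2, $3, L10 ; 0/2/0/0/10/65521/7 ; →fallthru
#8 xor  $3, $6, $4 ; 0/2/0/13/10/65521/7
#9 andi  $0, $5, 12 ; 0/2/0/13/10/65521/7
#10 and  $3, $5, $1 ; 0/2/0/0/10/65521/7

$0=0 $1=2 $2=0 $3=0 $4=10 $5=65521 $6=7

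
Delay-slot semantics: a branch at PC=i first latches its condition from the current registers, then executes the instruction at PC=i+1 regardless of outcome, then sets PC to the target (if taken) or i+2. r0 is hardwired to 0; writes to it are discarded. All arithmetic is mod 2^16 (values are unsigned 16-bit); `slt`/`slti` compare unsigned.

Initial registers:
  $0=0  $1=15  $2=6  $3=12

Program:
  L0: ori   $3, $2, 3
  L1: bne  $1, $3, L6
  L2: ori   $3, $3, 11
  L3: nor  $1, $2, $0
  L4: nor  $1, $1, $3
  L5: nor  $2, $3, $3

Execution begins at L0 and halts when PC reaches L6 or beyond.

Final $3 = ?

[0] ori   $3, $2, 3  →  {$0:0, $1:15, $2:6, $3:7}
[1] bne  $1, $3, L6  →  {$0:0, $1:15, $2:6, $3:7}  ⟨branch taken⟩
[2] ori   $3, $3, 11  →  {$0:0, $1:15, $2:6, $3:15}

15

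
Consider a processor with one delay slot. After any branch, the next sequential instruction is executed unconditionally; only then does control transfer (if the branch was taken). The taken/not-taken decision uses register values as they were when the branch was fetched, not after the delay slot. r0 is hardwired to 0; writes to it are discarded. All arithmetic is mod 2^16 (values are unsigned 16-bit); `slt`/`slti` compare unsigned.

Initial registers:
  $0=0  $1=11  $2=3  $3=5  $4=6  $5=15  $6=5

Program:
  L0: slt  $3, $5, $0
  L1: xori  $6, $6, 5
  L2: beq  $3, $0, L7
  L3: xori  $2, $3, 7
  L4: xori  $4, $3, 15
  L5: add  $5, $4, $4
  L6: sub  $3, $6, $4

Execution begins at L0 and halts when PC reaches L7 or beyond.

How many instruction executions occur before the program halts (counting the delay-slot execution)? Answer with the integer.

[0] slt  $3, $5, $0  →  {$0:0, $1:11, $2:3, $3:0, $4:6, $5:15, $6:5}
[1] xori  $6, $6, 5  →  {$0:0, $1:11, $2:3, $3:0, $4:6, $5:15, $6:0}
[2] beq  $3, $0, L7  →  {$0:0, $1:11, $2:3, $3:0, $4:6, $5:15, $6:0}  ⟨branch taken⟩
[3] xori  $2, $3, 7  →  {$0:0, $1:11, $2:7, $3:0, $4:6, $5:15, $6:0}

4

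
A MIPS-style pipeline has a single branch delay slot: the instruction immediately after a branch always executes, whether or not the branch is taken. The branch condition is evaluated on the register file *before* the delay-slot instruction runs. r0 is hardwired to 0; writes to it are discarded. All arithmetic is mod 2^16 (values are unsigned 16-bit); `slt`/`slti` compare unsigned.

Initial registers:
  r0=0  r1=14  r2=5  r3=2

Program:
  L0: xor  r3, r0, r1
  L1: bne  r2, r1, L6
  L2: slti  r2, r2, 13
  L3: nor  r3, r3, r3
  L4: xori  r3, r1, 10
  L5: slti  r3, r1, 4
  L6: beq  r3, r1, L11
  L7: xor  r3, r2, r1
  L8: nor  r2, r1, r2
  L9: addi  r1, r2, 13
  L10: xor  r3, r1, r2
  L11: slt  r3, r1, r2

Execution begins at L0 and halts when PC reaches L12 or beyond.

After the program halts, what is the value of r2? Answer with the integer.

  step pc=0: xor  r3, r0, r1  regs=(0,14,5,14)
  step pc=1: bne  r2, r1, L6  cond=T  regs=(0,14,5,14)
  step pc=2: slti  r2, r2, 13  regs=(0,14,1,14)
  step pc=6: beq  r3, r1, L11  cond=T  regs=(0,14,1,14)
  step pc=7: xor  r3, r2, r1  regs=(0,14,1,15)
  step pc=11: slt  r3, r1, r2  regs=(0,14,1,0)

1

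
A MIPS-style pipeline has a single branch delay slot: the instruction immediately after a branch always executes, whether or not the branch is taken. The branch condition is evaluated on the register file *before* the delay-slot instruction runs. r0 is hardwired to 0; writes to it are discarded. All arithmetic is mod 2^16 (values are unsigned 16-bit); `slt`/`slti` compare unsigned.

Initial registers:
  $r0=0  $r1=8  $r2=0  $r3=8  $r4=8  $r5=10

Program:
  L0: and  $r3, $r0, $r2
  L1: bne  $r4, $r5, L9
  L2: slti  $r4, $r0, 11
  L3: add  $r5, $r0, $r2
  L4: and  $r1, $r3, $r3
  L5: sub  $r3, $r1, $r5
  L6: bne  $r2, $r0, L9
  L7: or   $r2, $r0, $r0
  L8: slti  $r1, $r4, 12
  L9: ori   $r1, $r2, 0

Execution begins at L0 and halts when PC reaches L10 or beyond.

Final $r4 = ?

1

[0] and  $r3, $r0, $r2  →  {$r0:0, $r1:8, $r2:0, $r3:0, $r4:8, $r5:10}
[1] bne  $r4, $r5, L9  →  {$r0:0, $r1:8, $r2:0, $r3:0, $r4:8, $r5:10}  ⟨branch taken⟩
[2] slti  $r4, $r0, 11  →  {$r0:0, $r1:8, $r2:0, $r3:0, $r4:1, $r5:10}
[9] ori   $r1, $r2, 0  →  {$r0:0, $r1:0, $r2:0, $r3:0, $r4:1, $r5:10}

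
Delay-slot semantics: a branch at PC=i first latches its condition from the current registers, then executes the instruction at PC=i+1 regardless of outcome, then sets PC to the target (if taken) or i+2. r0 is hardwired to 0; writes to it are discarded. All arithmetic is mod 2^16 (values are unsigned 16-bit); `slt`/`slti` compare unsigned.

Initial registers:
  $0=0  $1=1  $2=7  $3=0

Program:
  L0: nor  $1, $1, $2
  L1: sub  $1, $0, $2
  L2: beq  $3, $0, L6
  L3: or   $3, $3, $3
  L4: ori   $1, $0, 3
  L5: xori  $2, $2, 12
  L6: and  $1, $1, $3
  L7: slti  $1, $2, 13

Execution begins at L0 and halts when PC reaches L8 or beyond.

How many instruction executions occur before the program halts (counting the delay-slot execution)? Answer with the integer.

6

#0 nor  $1, $1, $2 ; 0/65528/7/0
#1 sub  $1, $0, $2 ; 0/65529/7/0
#2 beq  $3, $0, L6 ; 0/65529/7/0 ; →target
#3 or   $3, $3, $3 ; 0/65529/7/0
#6 and  $1, $1, $3 ; 0/0/7/0
#7 slti  $1, $2, 13 ; 0/1/7/0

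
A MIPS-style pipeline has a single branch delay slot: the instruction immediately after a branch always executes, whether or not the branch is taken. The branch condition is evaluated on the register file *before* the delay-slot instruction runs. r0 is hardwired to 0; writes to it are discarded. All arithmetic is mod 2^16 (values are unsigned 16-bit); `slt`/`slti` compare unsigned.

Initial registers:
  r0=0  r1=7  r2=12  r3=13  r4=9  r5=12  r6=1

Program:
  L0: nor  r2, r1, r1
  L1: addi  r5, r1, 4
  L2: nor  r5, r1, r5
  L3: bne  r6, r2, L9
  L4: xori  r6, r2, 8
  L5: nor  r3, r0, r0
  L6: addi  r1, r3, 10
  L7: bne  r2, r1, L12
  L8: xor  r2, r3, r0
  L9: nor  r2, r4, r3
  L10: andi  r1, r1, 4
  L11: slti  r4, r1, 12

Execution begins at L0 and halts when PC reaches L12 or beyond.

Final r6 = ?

65520

PC=0  nor  r2, r1, r1        | r0=0 r1=7 r2=65528 r3=13 r4=9 r5=12 r6=1
PC=1  addi  r5, r1, 4        | r0=0 r1=7 r2=65528 r3=13 r4=9 r5=11 r6=1
PC=2  nor  r5, r1, r5        | r0=0 r1=7 r2=65528 r3=13 r4=9 r5=65520 r6=1
PC=3  bne  r6, r2, L9        | r0=0 r1=7 r2=65528 r3=13 r4=9 r5=65520 r6=1  [TAKEN]
PC=4  xori  r6, r2, 8        | r0=0 r1=7 r2=65528 r3=13 r4=9 r5=65520 r6=65520
PC=9  nor  r2, r4, r3        | r0=0 r1=7 r2=65522 r3=13 r4=9 r5=65520 r6=65520
PC=10 andi  r1, r1, 4        | r0=0 r1=4 r2=65522 r3=13 r4=9 r5=65520 r6=65520
PC=11 slti  r4, r1, 12       | r0=0 r1=4 r2=65522 r3=13 r4=1 r5=65520 r6=65520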